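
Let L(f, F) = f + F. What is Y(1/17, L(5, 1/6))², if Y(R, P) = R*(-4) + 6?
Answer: 9604/289 ≈ 33.232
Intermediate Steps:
L(f, F) = F + f
Y(R, P) = 6 - 4*R (Y(R, P) = -4*R + 6 = 6 - 4*R)
Y(1/17, L(5, 1/6))² = (6 - 4/17)² = (98/17)² = 9604/289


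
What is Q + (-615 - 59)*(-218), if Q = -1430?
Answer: 145502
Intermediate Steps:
Q + (-615 - 59)*(-218) = -1430 + (-615 - 59)*(-218) = -1430 - 674*(-218) = -1430 + 146932 = 145502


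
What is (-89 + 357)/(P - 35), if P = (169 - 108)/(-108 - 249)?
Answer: -23919/3139 ≈ -7.6199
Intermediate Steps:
P = -61/357 (P = 61/(-357) = 61*(-1/357) = -61/357 ≈ -0.17087)
(-89 + 357)/(P - 35) = (-89 + 357)/(-61/357 - 35) = 268/(-12556/357) = 268*(-357/12556) = -23919/3139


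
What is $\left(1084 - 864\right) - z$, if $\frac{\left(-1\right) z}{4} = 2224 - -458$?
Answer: $10948$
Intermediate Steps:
$z = -10728$ ($z = - 4 \left(2224 - -458\right) = - 4 \left(2224 + 458\right) = \left(-4\right) 2682 = -10728$)
$\left(1084 - 864\right) - z = \left(1084 - 864\right) - -10728 = \left(1084 - 864\right) + 10728 = 220 + 10728 = 10948$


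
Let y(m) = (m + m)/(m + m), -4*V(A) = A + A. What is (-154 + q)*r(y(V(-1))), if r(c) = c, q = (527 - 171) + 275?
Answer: 477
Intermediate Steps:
V(A) = -A/2 (V(A) = -(A + A)/4 = -A/2)
y(m) = 1 (y(m) = (2*m)/((2*m)) = (2*m)*(1/(2*m)) = 1)
q = 631 (q = 356 + 275 = 631)
(-154 + q)*r(y(V(-1))) = (-154 + 631)*1 = 477*1 = 477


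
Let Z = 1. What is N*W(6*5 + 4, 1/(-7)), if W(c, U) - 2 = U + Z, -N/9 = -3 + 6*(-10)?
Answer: 1620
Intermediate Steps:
N = 567 (N = -9*(-3 + 6*(-10)) = -9*(-3 - 60) = -9*(-63) = 567)
W(c, U) = 3 + U (W(c, U) = 2 + (U + 1) = 2 + (1 + U) = 3 + U)
N*W(6*5 + 4, 1/(-7)) = 567*(3 + 1/(-7)) = 567*(3 - ⅐) = 567*(20/7) = 1620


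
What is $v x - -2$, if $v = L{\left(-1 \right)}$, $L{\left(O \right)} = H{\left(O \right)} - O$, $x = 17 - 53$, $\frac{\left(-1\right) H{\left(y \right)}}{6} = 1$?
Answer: $182$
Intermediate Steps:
$H{\left(y \right)} = -6$ ($H{\left(y \right)} = \left(-6\right) 1 = -6$)
$x = -36$
$L{\left(O \right)} = -6 - O$
$v = -5$ ($v = -6 - -1 = -6 + 1 = -5$)
$v x - -2 = \left(-5\right) \left(-36\right) - -2 = 180 + \left(-1 + 3\right) = 180 + 2 = 182$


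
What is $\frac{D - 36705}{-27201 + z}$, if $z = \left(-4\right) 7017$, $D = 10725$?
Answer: $\frac{8660}{18423} \approx 0.47006$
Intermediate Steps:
$z = -28068$
$\frac{D - 36705}{-27201 + z} = \frac{10725 - 36705}{-27201 - 28068} = - \frac{25980}{-55269} = \left(-25980\right) \left(- \frac{1}{55269}\right) = \frac{8660}{18423}$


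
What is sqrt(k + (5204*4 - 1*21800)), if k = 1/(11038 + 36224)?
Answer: I*sqrt(2197957450434)/47262 ≈ 31.369*I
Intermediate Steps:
k = 1/47262 ≈ 2.1159e-5
sqrt(k + (5204*4 - 1*21800)) = sqrt(1/47262 + (5204*4 - 1*21800)) = sqrt(1/47262 + (20816 - 21800)) = sqrt(1/47262 - 984) = sqrt(-46505807/47262) = I*sqrt(2197957450434)/47262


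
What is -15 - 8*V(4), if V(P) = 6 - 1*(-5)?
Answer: -103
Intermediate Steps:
V(P) = 11 (V(P) = 6 + 5 = 11)
-15 - 8*V(4) = -15 - 8*11 = -15 - 88 = -103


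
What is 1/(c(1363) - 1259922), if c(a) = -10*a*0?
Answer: -1/1259922 ≈ -7.9370e-7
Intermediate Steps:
c(a) = 0
1/(c(1363) - 1259922) = 1/(0 - 1259922) = 1/(-1259922) = -1/1259922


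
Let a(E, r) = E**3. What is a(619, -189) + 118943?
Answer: 237295602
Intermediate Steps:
a(619, -189) + 118943 = 619**3 + 118943 = 237176659 + 118943 = 237295602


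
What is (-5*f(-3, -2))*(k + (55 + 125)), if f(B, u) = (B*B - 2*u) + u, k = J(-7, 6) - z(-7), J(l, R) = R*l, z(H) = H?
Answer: -7975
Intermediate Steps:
k = -35 (k = 6*(-7) - 1*(-7) = -42 + 7 = -35)
f(B, u) = B**2 - u (f(B, u) = (B**2 - 2*u) + u = B**2 - u)
(-5*f(-3, -2))*(k + (55 + 125)) = (-5*((-3)**2 - 1*(-2)))*(-35 + (55 + 125)) = (-5*(9 + 2))*(-35 + 180) = -5*11*145 = -55*145 = -7975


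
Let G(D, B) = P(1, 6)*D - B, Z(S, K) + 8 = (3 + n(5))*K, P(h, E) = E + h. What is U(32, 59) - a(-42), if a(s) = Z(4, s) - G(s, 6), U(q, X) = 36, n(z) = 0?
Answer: -130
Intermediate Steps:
Z(S, K) = -8 + 3*K (Z(S, K) = -8 + (3 + 0)*K = -8 + 3*K)
G(D, B) = -B + 7*D (G(D, B) = (6 + 1)*D - B = 7*D - B = -B + 7*D)
a(s) = -2 - 4*s (a(s) = (-8 + 3*s) - (-1*6 + 7*s) = (-8 + 3*s) - (-6 + 7*s) = (-8 + 3*s) + (6 - 7*s) = -2 - 4*s)
U(32, 59) - a(-42) = 36 - (-2 - 4*(-42)) = 36 - (-2 + 168) = 36 - 1*166 = 36 - 166 = -130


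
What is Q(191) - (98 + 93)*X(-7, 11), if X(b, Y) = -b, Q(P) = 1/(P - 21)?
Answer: -227289/170 ≈ -1337.0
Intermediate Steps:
Q(P) = 1/(-21 + P)
Q(191) - (98 + 93)*X(-7, 11) = 1/(-21 + 191) - (98 + 93)*(-1*(-7)) = 1/170 - 191*7 = 1/170 - 1*1337 = 1/170 - 1337 = -227289/170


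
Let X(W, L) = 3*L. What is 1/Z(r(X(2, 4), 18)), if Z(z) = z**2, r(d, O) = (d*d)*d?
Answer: 1/2985984 ≈ 3.3490e-7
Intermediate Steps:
r(d, O) = d**3 (r(d, O) = d**2*d = d**3)
1/Z(r(X(2, 4), 18)) = 1/(((3*4)**3)**2) = 1/((12**3)**2) = 1/(1728**2) = 1/2985984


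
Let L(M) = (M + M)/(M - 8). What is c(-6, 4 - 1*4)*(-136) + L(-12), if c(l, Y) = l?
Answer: 4086/5 ≈ 817.20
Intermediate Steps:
L(M) = 2*M/(-8 + M) (L(M) = (2*M)/(-8 + M) = 2*M/(-8 + M))
c(-6, 4 - 1*4)*(-136) + L(-12) = -6*(-136) + 2*(-12)/(-8 - 12) = 816 + 2*(-12)/(-20) = 816 + 2*(-12)*(-1/20) = 816 + 6/5 = 4086/5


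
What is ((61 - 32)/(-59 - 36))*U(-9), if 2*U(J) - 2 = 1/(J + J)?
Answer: -203/684 ≈ -0.29678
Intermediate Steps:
U(J) = 1 + 1/(4*J) (U(J) = 1 + 1/(2*(J + J)) = 1 + 1/(2*((2*J))) = 1 + (1/(2*J))/2 = 1 + 1/(4*J))
((61 - 32)/(-59 - 36))*U(-9) = ((61 - 32)/(-59 - 36))*((¼ - 9)/(-9)) = (29/(-95))*(-⅑*(-35/4)) = (29*(-1/95))*(35/36) = -29/95*35/36 = -203/684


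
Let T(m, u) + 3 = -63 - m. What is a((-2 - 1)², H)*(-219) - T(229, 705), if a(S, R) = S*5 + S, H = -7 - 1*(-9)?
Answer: -11531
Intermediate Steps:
H = 2 (H = -7 + 9 = 2)
a(S, R) = 6*S (a(S, R) = 5*S + S = 6*S)
T(m, u) = -66 - m (T(m, u) = -3 + (-63 - m) = -66 - m)
a((-2 - 1)², H)*(-219) - T(229, 705) = (6*(-2 - 1)²)*(-219) - (-66 - 1*229) = (6*(-3)²)*(-219) - (-66 - 229) = (6*9)*(-219) - 1*(-295) = 54*(-219) + 295 = -11826 + 295 = -11531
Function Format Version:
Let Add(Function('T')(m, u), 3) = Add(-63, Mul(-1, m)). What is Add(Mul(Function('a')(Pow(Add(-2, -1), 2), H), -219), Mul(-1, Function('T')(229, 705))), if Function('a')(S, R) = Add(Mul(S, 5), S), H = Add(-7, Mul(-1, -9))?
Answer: -11531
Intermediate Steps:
H = 2 (H = Add(-7, 9) = 2)
Function('a')(S, R) = Mul(6, S) (Function('a')(S, R) = Add(Mul(5, S), S) = Mul(6, S))
Function('T')(m, u) = Add(-66, Mul(-1, m)) (Function('T')(m, u) = Add(-3, Add(-63, Mul(-1, m))) = Add(-66, Mul(-1, m)))
Add(Mul(Function('a')(Pow(Add(-2, -1), 2), H), -219), Mul(-1, Function('T')(229, 705))) = Add(Mul(Mul(6, Pow(Add(-2, -1), 2)), -219), Mul(-1, Add(-66, Mul(-1, 229)))) = Add(Mul(Mul(6, Pow(-3, 2)), -219), Mul(-1, Add(-66, -229))) = Add(Mul(Mul(6, 9), -219), Mul(-1, -295)) = Add(Mul(54, -219), 295) = Add(-11826, 295) = -11531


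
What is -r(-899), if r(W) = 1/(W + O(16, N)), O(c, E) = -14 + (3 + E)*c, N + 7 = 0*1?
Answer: 1/977 ≈ 0.0010235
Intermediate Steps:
N = -7 (N = -7 + 0*1 = -7 + 0 = -7)
O(c, E) = -14 + c*(3 + E)
r(W) = 1/(-78 + W) (r(W) = 1/(W + (-14 + 3*16 - 7*16)) = 1/(W + (-14 + 48 - 112)) = 1/(W - 78) = 1/(-78 + W))
-r(-899) = -1/(-78 - 899) = -1/(-977) = -1*(-1/977) = 1/977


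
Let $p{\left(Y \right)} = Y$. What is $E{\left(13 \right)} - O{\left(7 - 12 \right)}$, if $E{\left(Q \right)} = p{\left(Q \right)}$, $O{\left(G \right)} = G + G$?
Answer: $23$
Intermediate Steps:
$O{\left(G \right)} = 2 G$
$E{\left(Q \right)} = Q$
$E{\left(13 \right)} - O{\left(7 - 12 \right)} = 13 - 2 \left(7 - 12\right) = 13 - 2 \left(-5\right) = 13 - -10 = 13 + 10 = 23$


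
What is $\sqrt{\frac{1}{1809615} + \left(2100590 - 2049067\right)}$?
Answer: $\frac{\sqrt{168722700333706290}}{1809615} \approx 226.99$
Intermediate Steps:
$\sqrt{\frac{1}{1809615} + \left(2100590 - 2049067\right)} = \sqrt{\frac{1}{1809615} + 51523} = \sqrt{\frac{93236793646}{1809615}} = \frac{\sqrt{168722700333706290}}{1809615}$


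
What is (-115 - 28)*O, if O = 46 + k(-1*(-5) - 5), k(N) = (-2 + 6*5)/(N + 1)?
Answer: -10582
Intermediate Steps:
k(N) = 28/(1 + N) (k(N) = (-2 + 30)/(1 + N) = 28/(1 + N))
O = 74 (O = 46 + 28/(1 + (-1*(-5) - 5)) = 46 + 28/(1 + (5 - 5)) = 46 + 28/(1 + 0) = 46 + 28/1 = 46 + 28*1 = 46 + 28 = 74)
(-115 - 28)*O = (-115 - 28)*74 = -143*74 = -10582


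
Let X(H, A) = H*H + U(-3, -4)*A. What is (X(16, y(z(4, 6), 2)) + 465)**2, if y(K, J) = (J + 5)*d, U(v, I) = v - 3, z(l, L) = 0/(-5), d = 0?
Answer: 519841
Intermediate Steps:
z(l, L) = 0 (z(l, L) = 0*(-1/5) = 0)
U(v, I) = -3 + v
y(K, J) = 0 (y(K, J) = (J + 5)*0 = (5 + J)*0 = 0)
X(H, A) = H**2 - 6*A (X(H, A) = H*H + (-3 - 3)*A = H**2 - 6*A)
(X(16, y(z(4, 6), 2)) + 465)**2 = ((16**2 - 6*0) + 465)**2 = ((256 + 0) + 465)**2 = (256 + 465)**2 = 721**2 = 519841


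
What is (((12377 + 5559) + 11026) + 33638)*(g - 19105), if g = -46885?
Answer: -4130974000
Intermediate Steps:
(((12377 + 5559) + 11026) + 33638)*(g - 19105) = (((12377 + 5559) + 11026) + 33638)*(-46885 - 19105) = ((17936 + 11026) + 33638)*(-65990) = (28962 + 33638)*(-65990) = 62600*(-65990) = -4130974000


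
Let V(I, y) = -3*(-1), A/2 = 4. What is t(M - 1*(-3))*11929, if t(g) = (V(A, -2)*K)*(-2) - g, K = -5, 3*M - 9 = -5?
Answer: 918533/3 ≈ 3.0618e+5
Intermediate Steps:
M = 4/3 (M = 3 + (1/3)*(-5) = 3 - 5/3 = 4/3 ≈ 1.3333)
A = 8 (A = 2*4 = 8)
V(I, y) = 3
t(g) = 30 - g (t(g) = (3*(-5))*(-2) - g = -15*(-2) - g = 30 - g)
t(M - 1*(-3))*11929 = (30 - (4/3 - 1*(-3)))*11929 = (30 - (4/3 + 3))*11929 = (30 - 1*13/3)*11929 = (30 - 13/3)*11929 = (77/3)*11929 = 918533/3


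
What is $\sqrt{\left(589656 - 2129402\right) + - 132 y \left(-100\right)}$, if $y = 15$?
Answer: $i \sqrt{1341746} \approx 1158.3 i$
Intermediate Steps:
$\sqrt{\left(589656 - 2129402\right) + - 132 y \left(-100\right)} = \sqrt{\left(589656 - 2129402\right) + \left(-132\right) 15 \left(-100\right)} = \sqrt{\left(589656 - 2129402\right) - -198000} = \sqrt{-1539746 + 198000} = \sqrt{-1341746} = i \sqrt{1341746}$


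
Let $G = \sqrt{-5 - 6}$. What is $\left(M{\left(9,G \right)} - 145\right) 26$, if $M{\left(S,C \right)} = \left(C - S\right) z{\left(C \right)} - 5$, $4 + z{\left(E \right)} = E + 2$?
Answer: $-3718 - 286 i \sqrt{11} \approx -3718.0 - 948.55 i$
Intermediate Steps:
$z{\left(E \right)} = -2 + E$ ($z{\left(E \right)} = -4 + \left(E + 2\right) = -4 + \left(2 + E\right) = -2 + E$)
$G = i \sqrt{11}$ ($G = \sqrt{-11} = i \sqrt{11} \approx 3.3166 i$)
$M{\left(S,C \right)} = -5 + \left(-2 + C\right) \left(C - S\right)$ ($M{\left(S,C \right)} = \left(C - S\right) \left(-2 + C\right) - 5 = \left(-2 + C\right) \left(C - S\right) - 5 = -5 + \left(-2 + C\right) \left(C - S\right)$)
$\left(M{\left(9,G \right)} - 145\right) 26 = \left(\left(-5 + i \sqrt{11} \left(-2 + i \sqrt{11}\right) - 9 \left(-2 + i \sqrt{11}\right)\right) - 145\right) 26 = \left(\left(-5 + i \sqrt{11} \left(-2 + i \sqrt{11}\right) + \left(18 - 9 i \sqrt{11}\right)\right) - 145\right) 26 = \left(\left(13 - 9 i \sqrt{11} + i \sqrt{11} \left(-2 + i \sqrt{11}\right)\right) - 145\right) 26 = \left(-132 - 9 i \sqrt{11} + i \sqrt{11} \left(-2 + i \sqrt{11}\right)\right) 26 = -3432 - 234 i \sqrt{11} + 26 i \sqrt{11} \left(-2 + i \sqrt{11}\right)$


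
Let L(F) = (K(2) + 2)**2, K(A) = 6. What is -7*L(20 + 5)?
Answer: -448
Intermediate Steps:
L(F) = 64 (L(F) = (6 + 2)**2 = 8**2 = 64)
-7*L(20 + 5) = -7*64 = -448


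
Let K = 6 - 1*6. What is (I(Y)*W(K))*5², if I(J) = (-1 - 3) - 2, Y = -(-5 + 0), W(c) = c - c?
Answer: 0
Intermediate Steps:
K = 0 (K = 6 - 6 = 0)
W(c) = 0
Y = 5 (Y = -1*(-5) = 5)
I(J) = -6 (I(J) = -4 - 2 = -6)
(I(Y)*W(K))*5² = -6*0*5² = 0*25 = 0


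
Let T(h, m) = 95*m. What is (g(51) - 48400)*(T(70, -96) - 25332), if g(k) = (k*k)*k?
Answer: -2902615452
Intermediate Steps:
g(k) = k**3 (g(k) = k**2*k = k**3)
(g(51) - 48400)*(T(70, -96) - 25332) = (51**3 - 48400)*(95*(-96) - 25332) = (132651 - 48400)*(-9120 - 25332) = 84251*(-34452) = -2902615452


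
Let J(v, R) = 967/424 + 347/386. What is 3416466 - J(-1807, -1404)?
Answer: 279575985517/81832 ≈ 3.4165e+6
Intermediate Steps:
J(v, R) = 260195/81832 (J(v, R) = 967*(1/424) + 347*(1/386) = 967/424 + 347/386 = 260195/81832)
3416466 - J(-1807, -1404) = 3416466 - 1*260195/81832 = 3416466 - 260195/81832 = 279575985517/81832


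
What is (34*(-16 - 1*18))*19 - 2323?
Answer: -24287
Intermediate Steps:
(34*(-16 - 1*18))*19 - 2323 = (34*(-16 - 18))*19 - 2323 = (34*(-34))*19 - 2323 = -1156*19 - 2323 = -21964 - 2323 = -24287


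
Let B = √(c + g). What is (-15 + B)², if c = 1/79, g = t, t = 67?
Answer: (1185 - √418226)²/6241 ≈ 46.429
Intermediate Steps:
g = 67
c = 1/79 ≈ 0.012658
B = √418226/79 (B = √(1/79 + 67) = √(5294/79) = √418226/79 ≈ 8.1861)
(-15 + B)² = (-15 + √418226/79)²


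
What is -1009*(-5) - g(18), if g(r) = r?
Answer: 5027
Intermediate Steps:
-1009*(-5) - g(18) = -1009*(-5) - 1*18 = 5045 - 18 = 5027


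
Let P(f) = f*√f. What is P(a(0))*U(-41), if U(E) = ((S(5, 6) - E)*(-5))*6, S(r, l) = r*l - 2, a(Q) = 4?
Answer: -16560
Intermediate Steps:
S(r, l) = -2 + l*r (S(r, l) = l*r - 2 = -2 + l*r)
P(f) = f^(3/2)
U(E) = -840 + 30*E (U(E) = (((-2 + 6*5) - E)*(-5))*6 = (((-2 + 30) - E)*(-5))*6 = ((28 - E)*(-5))*6 = (-140 + 5*E)*6 = -840 + 30*E)
P(a(0))*U(-41) = 4^(3/2)*(-840 + 30*(-41)) = 8*(-840 - 1230) = 8*(-2070) = -16560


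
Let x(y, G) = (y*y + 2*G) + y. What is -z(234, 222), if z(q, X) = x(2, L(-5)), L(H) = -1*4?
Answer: 2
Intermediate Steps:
L(H) = -4
x(y, G) = y + y**2 + 2*G (x(y, G) = (y**2 + 2*G) + y = y + y**2 + 2*G)
z(q, X) = -2 (z(q, X) = 2 + 2**2 + 2*(-4) = 2 + 4 - 8 = -2)
-z(234, 222) = -1*(-2) = 2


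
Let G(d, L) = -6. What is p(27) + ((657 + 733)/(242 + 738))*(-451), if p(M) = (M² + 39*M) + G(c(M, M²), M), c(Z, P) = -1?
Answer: 111359/98 ≈ 1136.3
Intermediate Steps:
p(M) = -6 + M² + 39*M (p(M) = (M² + 39*M) - 6 = -6 + M² + 39*M)
p(27) + ((657 + 733)/(242 + 738))*(-451) = (-6 + 27² + 39*27) + ((657 + 733)/(242 + 738))*(-451) = (-6 + 729 + 1053) + (1390/980)*(-451) = 1776 + (1390*(1/980))*(-451) = 1776 + (139/98)*(-451) = 1776 - 62689/98 = 111359/98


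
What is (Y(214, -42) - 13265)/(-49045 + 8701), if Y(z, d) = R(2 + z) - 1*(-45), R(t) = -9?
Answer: 13229/40344 ≈ 0.32791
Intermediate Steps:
Y(z, d) = 36 (Y(z, d) = -9 - 1*(-45) = -9 + 45 = 36)
(Y(214, -42) - 13265)/(-49045 + 8701) = (36 - 13265)/(-49045 + 8701) = -13229/(-40344) = -13229*(-1/40344) = 13229/40344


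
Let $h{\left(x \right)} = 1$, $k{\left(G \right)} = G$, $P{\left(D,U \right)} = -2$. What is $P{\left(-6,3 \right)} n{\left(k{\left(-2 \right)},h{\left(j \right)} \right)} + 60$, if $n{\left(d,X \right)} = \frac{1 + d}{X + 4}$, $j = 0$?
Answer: $\frac{302}{5} \approx 60.4$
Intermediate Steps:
$n{\left(d,X \right)} = \frac{1 + d}{4 + X}$
$P{\left(-6,3 \right)} n{\left(k{\left(-2 \right)},h{\left(j \right)} \right)} + 60 = - 2 \frac{1 - 2}{4 + 1} + 60 = - 2 \cdot \frac{1}{5} \left(-1\right) + 60 = \left(-2\right) \left(- \frac{1}{5}\right) + 60 = \frac{2}{5} + 60 = \frac{302}{5}$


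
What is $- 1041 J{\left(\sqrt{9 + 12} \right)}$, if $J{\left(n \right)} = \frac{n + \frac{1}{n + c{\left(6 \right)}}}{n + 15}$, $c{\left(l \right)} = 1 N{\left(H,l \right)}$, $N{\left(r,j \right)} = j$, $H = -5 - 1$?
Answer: $\frac{347}{5} - \frac{347 \sqrt{21}}{5} \approx -248.63$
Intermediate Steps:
$H = -6$
$c{\left(l \right)} = l$ ($c{\left(l \right)} = 1 l = l$)
$J{\left(n \right)} = \frac{n + \frac{1}{6 + n}}{15 + n}$ ($J{\left(n \right)} = \frac{n + \frac{1}{n + 6}}{n + 15} = \frac{n + \frac{1}{6 + n}}{15 + n}$)
$- 1041 J{\left(\sqrt{9 + 12} \right)} = - 1041 \frac{1 + \left(\sqrt{9 + 12}\right)^{2} + 6 \sqrt{9 + 12}}{90 + \left(\sqrt{9 + 12}\right)^{2} + 21 \sqrt{9 + 12}} = - 1041 \frac{1 + \left(\sqrt{21}\right)^{2} + 6 \sqrt{21}}{90 + \left(\sqrt{21}\right)^{2} + 21 \sqrt{21}} = - 1041 \frac{1 + 21 + 6 \sqrt{21}}{90 + 21 + 21 \sqrt{21}} = - 1041 \frac{22 + 6 \sqrt{21}}{111 + 21 \sqrt{21}} = - \frac{1041 \left(22 + 6 \sqrt{21}\right)}{111 + 21 \sqrt{21}}$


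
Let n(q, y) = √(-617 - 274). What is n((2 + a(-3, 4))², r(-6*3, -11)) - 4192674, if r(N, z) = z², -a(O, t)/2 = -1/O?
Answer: -4192674 + 9*I*√11 ≈ -4.1927e+6 + 29.85*I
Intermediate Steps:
a(O, t) = 2/O (a(O, t) = -(-2)/O = 2/O)
n(q, y) = 9*I*√11 (n(q, y) = √(-891) = 9*I*√11)
n((2 + a(-3, 4))², r(-6*3, -11)) - 4192674 = 9*I*√11 - 4192674 = -4192674 + 9*I*√11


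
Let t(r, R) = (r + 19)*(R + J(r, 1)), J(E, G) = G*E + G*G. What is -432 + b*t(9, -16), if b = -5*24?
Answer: 19728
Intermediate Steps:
b = -120
J(E, G) = G**2 + E*G (J(E, G) = E*G + G**2 = G**2 + E*G)
t(r, R) = (19 + r)*(1 + R + r) (t(r, R) = (r + 19)*(R + 1*(r + 1)) = (19 + r)*(R + 1*(1 + r)) = (19 + r)*(R + (1 + r)) = (19 + r)*(1 + R + r))
-432 + b*t(9, -16) = -432 - 120*(19 + 9**2 + 19*(-16) + 20*9 - 16*9) = -432 - 120*(19 + 81 - 304 + 180 - 144) = -432 - 120*(-168) = -432 + 20160 = 19728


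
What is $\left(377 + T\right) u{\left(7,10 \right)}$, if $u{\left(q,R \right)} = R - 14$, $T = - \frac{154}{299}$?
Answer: $- \frac{450276}{299} \approx -1505.9$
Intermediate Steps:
$T = - \frac{154}{299}$ ($T = \left(-154\right) \frac{1}{299} = - \frac{154}{299} \approx -0.51505$)
$u{\left(q,R \right)} = -14 + R$
$\left(377 + T\right) u{\left(7,10 \right)} = \left(377 - \frac{154}{299}\right) \left(-14 + 10\right) = \frac{112569}{299} \left(-4\right) = - \frac{450276}{299}$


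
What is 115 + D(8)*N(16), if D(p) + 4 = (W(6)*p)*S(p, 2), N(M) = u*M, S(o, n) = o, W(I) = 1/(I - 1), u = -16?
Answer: -10689/5 ≈ -2137.8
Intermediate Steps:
W(I) = 1/(-1 + I)
N(M) = -16*M
D(p) = -4 + p²/5 (D(p) = -4 + (p/(-1 + 6))*p = -4 + (p/5)*p = -4 + p²/5)
115 + D(8)*N(16) = 115 + (-4 + (⅕)*8²)*(-16*16) = 115 + (-4 + (⅕)*64)*(-256) = 115 + (-4 + 64/5)*(-256) = 115 + (44/5)*(-256) = 115 - 11264/5 = -10689/5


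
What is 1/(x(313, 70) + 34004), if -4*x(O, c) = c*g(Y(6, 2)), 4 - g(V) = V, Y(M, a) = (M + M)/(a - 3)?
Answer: 1/33724 ≈ 2.9652e-5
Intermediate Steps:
Y(M, a) = 2*M/(-3 + a) (Y(M, a) = (2*M)/(-3 + a) = 2*M/(-3 + a))
g(V) = 4 - V
x(O, c) = -4*c (x(O, c) = -c*(4 - 2*6/(-3 + 2))/4 = -c*(4 - 2*6/(-1))/4 = -c*(4 - 2*6*(-1))/4 = -c*(4 - 1*(-12))/4 = -c*(4 + 12)/4 = -c*16/4 = -4*c)
1/(x(313, 70) + 34004) = 1/(-4*70 + 34004) = 1/(-280 + 34004) = 1/33724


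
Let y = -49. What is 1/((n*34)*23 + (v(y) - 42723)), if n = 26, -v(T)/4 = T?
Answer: -1/22195 ≈ -4.5055e-5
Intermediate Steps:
v(T) = -4*T
1/((n*34)*23 + (v(y) - 42723)) = 1/((26*34)*23 + (-4*(-49) - 42723)) = 1/(884*23 + (196 - 42723)) = 1/(20332 - 42527) = 1/(-22195) = -1/22195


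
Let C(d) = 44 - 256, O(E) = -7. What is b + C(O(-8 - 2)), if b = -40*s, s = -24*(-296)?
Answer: -284372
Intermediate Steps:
s = 7104
C(d) = -212
b = -284160 (b = -40*7104 = -284160)
b + C(O(-8 - 2)) = -284160 - 212 = -284372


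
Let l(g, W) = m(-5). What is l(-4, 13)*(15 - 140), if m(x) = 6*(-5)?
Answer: 3750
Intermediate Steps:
m(x) = -30
l(g, W) = -30
l(-4, 13)*(15 - 140) = -30*(15 - 140) = -30*(-125) = 3750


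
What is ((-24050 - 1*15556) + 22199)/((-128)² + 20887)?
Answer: -1339/2867 ≈ -0.46704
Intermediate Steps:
((-24050 - 1*15556) + 22199)/((-128)² + 20887) = ((-24050 - 15556) + 22199)/(16384 + 20887) = (-39606 + 22199)/37271 = -17407*1/37271 = -1339/2867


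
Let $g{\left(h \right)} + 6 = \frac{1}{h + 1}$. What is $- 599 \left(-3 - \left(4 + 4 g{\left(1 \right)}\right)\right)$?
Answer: $-8985$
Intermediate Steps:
$g{\left(h \right)} = -6 + \frac{1}{1 + h}$ ($g{\left(h \right)} = -6 + \frac{1}{h + 1} = -6 + \frac{1}{1 + h}$)
$- 599 \left(-3 - \left(4 + 4 g{\left(1 \right)}\right)\right) = - 599 \left(-3 - \left(4 + 4 \frac{-5 - 6}{1 + 1}\right)\right) = - 599 \left(-3 - \left(4 + 4 \frac{-5 - 6}{2}\right)\right) = - 599 \left(-3 - \left(4 + 4 \cdot \frac{1}{2} \left(-11\right)\right)\right) = - 599 \left(-3 - -18\right) = - 599 \left(-3 + \left(22 - 4\right)\right) = - 599 \left(-3 + 18\right) = \left(-599\right) 15 = -8985$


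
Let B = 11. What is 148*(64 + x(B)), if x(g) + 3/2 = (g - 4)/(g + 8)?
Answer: 176786/19 ≈ 9304.5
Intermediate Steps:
x(g) = -3/2 + (-4 + g)/(8 + g) (x(g) = -3/2 + (g - 4)/(g + 8) = -3/2 + (-4 + g)/(8 + g))
148*(64 + x(B)) = 148*(64 + (-32 - 1*11)/(2*(8 + 11))) = 148*(64 + (½)*(-32 - 11)/19) = 148*(64 + (½)*(1/19)*(-43)) = 148*(64 - 43/38) = 148*(2389/38) = 176786/19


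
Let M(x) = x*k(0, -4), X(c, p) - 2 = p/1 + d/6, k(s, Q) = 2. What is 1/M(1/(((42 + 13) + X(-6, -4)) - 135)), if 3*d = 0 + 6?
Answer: -245/6 ≈ -40.833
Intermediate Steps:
d = 2 (d = (0 + 6)/3 = (⅓)*6 = 2)
X(c, p) = 7/3 + p (X(c, p) = 2 + (p/1 + 2/6) = 2 + (p*1 + 2*(⅙)) = 2 + (p + ⅓) = 2 + (⅓ + p) = 7/3 + p)
M(x) = 2*x (M(x) = x*2 = 2*x)
1/M(1/(((42 + 13) + X(-6, -4)) - 135)) = 1/(2/(((42 + 13) + (7/3 - 4)) - 135)) = 1/(2/((55 - 5/3) - 135)) = 1/(2/(160/3 - 135)) = 1/(2/(-245/3)) = 1/(2*(-3/245)) = 1/(-6/245) = -245/6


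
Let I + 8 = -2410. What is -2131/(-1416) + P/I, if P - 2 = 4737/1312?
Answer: 93749935/62390848 ≈ 1.5026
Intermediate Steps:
I = -2418 (I = -8 - 2410 = -2418)
P = 7361/1312 (P = 2 + 4737/1312 = 7361/1312 ≈ 5.6105)
-2131/(-1416) + P/I = -2131/(-1416) + (7361/1312)/(-2418) = -2131*(-1/1416) + (7361/1312)*(-1/2418) = 2131/1416 - 7361/3172416 = 93749935/62390848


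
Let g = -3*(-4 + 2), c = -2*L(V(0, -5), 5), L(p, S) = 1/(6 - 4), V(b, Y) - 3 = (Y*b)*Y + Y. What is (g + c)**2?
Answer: 25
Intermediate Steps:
V(b, Y) = 3 + Y + b*Y**2 (V(b, Y) = 3 + ((Y*b)*Y + Y) = 3 + (b*Y**2 + Y) = 3 + (Y + b*Y**2) = 3 + Y + b*Y**2)
L(p, S) = 1/2
c = -1 (c = -2*1/2 = -1)
g = 6 (g = -3*(-2) = 6)
(g + c)**2 = (6 - 1)**2 = 5**2 = 25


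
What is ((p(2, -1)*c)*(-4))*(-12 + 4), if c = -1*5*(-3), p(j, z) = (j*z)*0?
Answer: 0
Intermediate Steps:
p(j, z) = 0
c = 15 (c = -5*(-3) = 15)
((p(2, -1)*c)*(-4))*(-12 + 4) = ((0*15)*(-4))*(-12 + 4) = (0*(-4))*(-8) = 0*(-8) = 0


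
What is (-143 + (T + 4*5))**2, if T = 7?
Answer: 13456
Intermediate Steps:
(-143 + (T + 4*5))**2 = (-143 + (7 + 4*5))**2 = (-143 + (7 + 20))**2 = (-143 + 27)**2 = (-116)**2 = 13456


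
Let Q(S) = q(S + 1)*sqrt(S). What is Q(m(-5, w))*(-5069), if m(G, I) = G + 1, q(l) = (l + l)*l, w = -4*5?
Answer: -182484*I ≈ -1.8248e+5*I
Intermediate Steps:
w = -20
q(l) = 2*l**2 (q(l) = (2*l)*l = 2*l**2)
m(G, I) = 1 + G
Q(S) = 2*sqrt(S)*(1 + S)**2 (Q(S) = (2*(S + 1)**2)*sqrt(S) = (2*(1 + S)**2)*sqrt(S) = 2*sqrt(S)*(1 + S)**2)
Q(m(-5, w))*(-5069) = (2*sqrt(1 - 5)*(1 + (1 - 5))**2)*(-5069) = (2*sqrt(-4)*(1 - 4)**2)*(-5069) = (2*(2*I)*(-3)**2)*(-5069) = (2*(2*I)*9)*(-5069) = (36*I)*(-5069) = -182484*I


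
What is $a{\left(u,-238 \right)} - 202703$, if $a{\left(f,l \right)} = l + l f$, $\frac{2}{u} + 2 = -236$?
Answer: $-202939$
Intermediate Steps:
$u = - \frac{1}{119}$ ($u = \frac{2}{-2 - 236} = \frac{2}{-238} = 2 \left(- \frac{1}{238}\right) = - \frac{1}{119} \approx -0.0084034$)
$a{\left(f,l \right)} = l + f l$
$a{\left(u,-238 \right)} - 202703 = - 238 \left(1 - \frac{1}{119}\right) - 202703 = \left(-238\right) \frac{118}{119} - 202703 = -236 - 202703 = -202939$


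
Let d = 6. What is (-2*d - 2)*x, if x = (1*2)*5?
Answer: -140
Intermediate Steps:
x = 10 (x = 2*5 = 10)
(-2*d - 2)*x = (-2*6 - 2)*10 = (-12 - 2)*10 = -14*10 = -140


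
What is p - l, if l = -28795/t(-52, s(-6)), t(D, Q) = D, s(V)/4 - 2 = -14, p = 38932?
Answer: 153513/4 ≈ 38378.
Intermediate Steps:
s(V) = -48 (s(V) = 8 + 4*(-14) = 8 - 56 = -48)
l = 2215/4 (l = -28795/(-52) = -28795*(-1/52) = 2215/4 ≈ 553.75)
p - l = 38932 - 1*2215/4 = 38932 - 2215/4 = 153513/4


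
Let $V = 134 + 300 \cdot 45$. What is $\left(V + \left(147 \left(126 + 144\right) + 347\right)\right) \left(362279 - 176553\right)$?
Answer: $9968100146$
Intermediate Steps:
$V = 13634$ ($V = 134 + 13500 = 13634$)
$\left(V + \left(147 \left(126 + 144\right) + 347\right)\right) \left(362279 - 176553\right) = \left(13634 + \left(147 \left(126 + 144\right) + 347\right)\right) \left(362279 - 176553\right) = \left(13634 + \left(147 \cdot 270 + 347\right)\right) 185726 = \left(13634 + \left(39690 + 347\right)\right) 185726 = \left(13634 + 40037\right) 185726 = 53671 \cdot 185726 = 9968100146$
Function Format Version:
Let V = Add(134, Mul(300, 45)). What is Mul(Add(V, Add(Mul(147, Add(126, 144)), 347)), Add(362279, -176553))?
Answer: 9968100146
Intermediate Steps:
V = 13634 (V = Add(134, 13500) = 13634)
Mul(Add(V, Add(Mul(147, Add(126, 144)), 347)), Add(362279, -176553)) = Mul(Add(13634, Add(Mul(147, Add(126, 144)), 347)), Add(362279, -176553)) = Mul(Add(13634, Add(Mul(147, 270), 347)), 185726) = Mul(Add(13634, Add(39690, 347)), 185726) = Mul(Add(13634, 40037), 185726) = Mul(53671, 185726) = 9968100146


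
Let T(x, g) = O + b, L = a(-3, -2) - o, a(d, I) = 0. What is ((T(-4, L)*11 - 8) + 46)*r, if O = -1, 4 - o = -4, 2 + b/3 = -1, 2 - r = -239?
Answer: -17352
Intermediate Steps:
r = 241 (r = 2 - 1*(-239) = 2 + 239 = 241)
b = -9 (b = -6 + 3*(-1) = -6 - 3 = -9)
o = 8 (o = 4 - 1*(-4) = 4 + 4 = 8)
L = -8 (L = 0 - 1*8 = 0 - 8 = -8)
T(x, g) = -10 (T(x, g) = -1 - 9 = -10)
((T(-4, L)*11 - 8) + 46)*r = ((-10*11 - 8) + 46)*241 = ((-110 - 8) + 46)*241 = (-118 + 46)*241 = -72*241 = -17352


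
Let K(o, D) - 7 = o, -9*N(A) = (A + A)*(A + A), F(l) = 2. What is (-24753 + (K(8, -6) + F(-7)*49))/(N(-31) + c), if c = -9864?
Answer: 1008/421 ≈ 2.3943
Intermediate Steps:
N(A) = -4*A**2/9 (N(A) = -(A + A)*(A + A)/9 = -2*A*2*A/9 = -4*A**2/9)
K(o, D) = 7 + o
(-24753 + (K(8, -6) + F(-7)*49))/(N(-31) + c) = (-24753 + ((7 + 8) + 2*49))/(-4/9*(-31)**2 - 9864) = (-24753 + (15 + 98))/(-4/9*961 - 9864) = (-24753 + 113)/(-3844/9 - 9864) = -24640/(-92620/9) = -24640*(-9/92620) = 1008/421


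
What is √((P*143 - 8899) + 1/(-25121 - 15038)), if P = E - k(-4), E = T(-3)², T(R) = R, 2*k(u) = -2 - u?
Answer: I*√12506839694314/40159 ≈ 88.063*I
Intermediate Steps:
k(u) = -1 - u/2 (k(u) = (-2 - u)/2 = -1 - u/2)
E = 9 (E = (-3)² = 9)
P = 8 (P = 9 - (-1 - ½*(-4)) = 9 - (-1 + 2) = 9 - 1*1 = 9 - 1 = 8)
√((P*143 - 8899) + 1/(-25121 - 15038)) = √((8*143 - 8899) + 1/(-25121 - 15038)) = √((1144 - 8899) + 1/(-40159)) = √(-7755 - 1/40159) = √(-311433046/40159) = I*√12506839694314/40159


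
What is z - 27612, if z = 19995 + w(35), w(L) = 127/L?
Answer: -266468/35 ≈ -7613.4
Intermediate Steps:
z = 699952/35 (z = 19995 + 127/35 = 699952/35 ≈ 19999.)
z - 27612 = 699952/35 - 27612 = -266468/35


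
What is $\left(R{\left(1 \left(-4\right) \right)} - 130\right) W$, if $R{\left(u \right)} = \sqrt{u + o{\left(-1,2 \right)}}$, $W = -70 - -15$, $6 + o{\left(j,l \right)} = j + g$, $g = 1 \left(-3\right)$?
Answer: $7150 - 55 i \sqrt{14} \approx 7150.0 - 205.79 i$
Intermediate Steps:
$g = -3$
$o{\left(j,l \right)} = -9 + j$ ($o{\left(j,l \right)} = -6 + \left(j - 3\right) = -6 + \left(-3 + j\right) = -9 + j$)
$W = -55$ ($W = -70 + 15 = -55$)
$R{\left(u \right)} = \sqrt{-10 + u}$ ($R{\left(u \right)} = \sqrt{u - 10} = \sqrt{-10 + u}$)
$\left(R{\left(1 \left(-4\right) \right)} - 130\right) W = \left(\sqrt{-10 + 1 \left(-4\right)} - 130\right) \left(-55\right) = \left(\sqrt{-10 - 4} - 130\right) \left(-55\right) = \left(\sqrt{-14} - 130\right) \left(-55\right) = \left(i \sqrt{14} - 130\right) \left(-55\right) = \left(-130 + i \sqrt{14}\right) \left(-55\right) = 7150 - 55 i \sqrt{14}$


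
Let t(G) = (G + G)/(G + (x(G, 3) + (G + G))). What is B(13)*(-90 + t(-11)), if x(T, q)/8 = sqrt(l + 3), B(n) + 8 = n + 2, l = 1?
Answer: -10556/17 ≈ -620.94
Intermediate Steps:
B(n) = -6 + n (B(n) = -8 + (n + 2) = -8 + (2 + n) = -6 + n)
x(T, q) = 16 (x(T, q) = 8*sqrt(1 + 3) = 8*sqrt(4) = 8*2 = 16)
t(G) = 2*G/(16 + 3*G) (t(G) = (G + G)/(G + (16 + (G + G))) = (2*G)/(G + (16 + 2*G)) = (2*G)/(16 + 3*G) = 2*G/(16 + 3*G))
B(13)*(-90 + t(-11)) = (-6 + 13)*(-90 + 2*(-11)/(16 + 3*(-11))) = 7*(-90 + 2*(-11)/(16 - 33)) = 7*(-90 + 2*(-11)/(-17)) = 7*(-90 + 2*(-11)*(-1/17)) = 7*(-90 + 22/17) = 7*(-1508/17) = -10556/17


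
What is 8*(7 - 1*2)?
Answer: 40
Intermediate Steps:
8*(7 - 1*2) = 8*(7 - 2) = 8*5 = 40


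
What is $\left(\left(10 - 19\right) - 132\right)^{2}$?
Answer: $19881$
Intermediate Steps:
$\left(\left(10 - 19\right) - 132\right)^{2} = \left(-9 - 132\right)^{2} = \left(-141\right)^{2} = 19881$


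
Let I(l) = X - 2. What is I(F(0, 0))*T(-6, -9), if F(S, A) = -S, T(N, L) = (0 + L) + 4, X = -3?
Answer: 25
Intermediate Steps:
T(N, L) = 4 + L (T(N, L) = L + 4 = 4 + L)
I(l) = -5 (I(l) = -3 - 2 = -5)
I(F(0, 0))*T(-6, -9) = -5*(4 - 9) = -5*(-5) = 25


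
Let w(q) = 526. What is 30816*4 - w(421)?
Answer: 122738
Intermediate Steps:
30816*4 - w(421) = 30816*4 - 1*526 = 123264 - 526 = 122738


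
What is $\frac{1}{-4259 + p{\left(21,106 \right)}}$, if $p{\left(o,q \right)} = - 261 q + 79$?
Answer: $- \frac{1}{31846} \approx -3.1401 \cdot 10^{-5}$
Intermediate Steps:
$p{\left(o,q \right)} = 79 - 261 q$
$\frac{1}{-4259 + p{\left(21,106 \right)}} = \frac{1}{-4259 + \left(79 - 27666\right)} = \frac{1}{-4259 - 27587} = \frac{1}{-31846} = - \frac{1}{31846}$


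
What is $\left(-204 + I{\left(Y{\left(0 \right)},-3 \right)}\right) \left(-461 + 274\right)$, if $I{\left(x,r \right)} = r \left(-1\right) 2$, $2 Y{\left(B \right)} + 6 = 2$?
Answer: $37026$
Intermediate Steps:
$Y{\left(B \right)} = -2$ ($Y{\left(B \right)} = -3 + \frac{1}{2} \cdot 2 = -3 + 1 = -2$)
$I{\left(x,r \right)} = - 2 r$ ($I{\left(x,r \right)} = - r 2 = - 2 r$)
$\left(-204 + I{\left(Y{\left(0 \right)},-3 \right)}\right) \left(-461 + 274\right) = \left(-204 - -6\right) \left(-461 + 274\right) = \left(-204 + 6\right) \left(-187\right) = \left(-198\right) \left(-187\right) = 37026$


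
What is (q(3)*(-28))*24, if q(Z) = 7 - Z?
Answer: -2688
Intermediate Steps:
(q(3)*(-28))*24 = ((7 - 1*3)*(-28))*24 = ((7 - 3)*(-28))*24 = (4*(-28))*24 = -112*24 = -2688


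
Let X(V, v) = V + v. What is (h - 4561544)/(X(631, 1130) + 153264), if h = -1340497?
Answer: -1967347/51675 ≈ -38.072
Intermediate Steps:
(h - 4561544)/(X(631, 1130) + 153264) = (-1340497 - 4561544)/((631 + 1130) + 153264) = -5902041/(1761 + 153264) = -5902041/155025 = -5902041*1/155025 = -1967347/51675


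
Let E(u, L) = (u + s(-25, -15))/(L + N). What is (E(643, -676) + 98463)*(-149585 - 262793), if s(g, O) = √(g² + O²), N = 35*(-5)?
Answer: -34553717577860/851 + 2061890*√34/851 ≈ -4.0604e+10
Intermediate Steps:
N = -175
s(g, O) = √(O² + g²)
E(u, L) = (u + 5*√34)/(-175 + L) (E(u, L) = (u + √((-15)² + (-25)²))/(L - 175) = (u + √(225 + 625))/(-175 + L) = (u + √850)/(-175 + L) = (u + 5*√34)/(-175 + L))
(E(643, -676) + 98463)*(-149585 - 262793) = ((643 + 5*√34)/(-175 - 676) + 98463)*(-149585 - 262793) = ((643 + 5*√34)/(-851) + 98463)*(-412378) = (-(643 + 5*√34)/851 + 98463)*(-412378) = ((-643/851 - 5*√34/851) + 98463)*(-412378) = (83791370/851 - 5*√34/851)*(-412378) = -34553717577860/851 + 2061890*√34/851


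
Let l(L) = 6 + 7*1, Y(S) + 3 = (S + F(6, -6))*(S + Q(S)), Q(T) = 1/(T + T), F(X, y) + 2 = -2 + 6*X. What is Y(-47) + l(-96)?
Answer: 67225/94 ≈ 715.16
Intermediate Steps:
F(X, y) = -4 + 6*X (F(X, y) = -2 + (-2 + 6*X) = -4 + 6*X)
Q(T) = 1/(2*T)
Y(S) = -3 + (32 + S)*(S + 1/(2*S)) (Y(S) = -3 + (S + (-4 + 6*6))*(S + 1/(2*S)) = -3 + (S + (-4 + 36))*(S + 1/(2*S)) = -3 + (S + 32)*(S + 1/(2*S)) = -3 + (32 + S)*(S + 1/(2*S)))
l(L) = 13 (l(L) = 6 + 7 = 13)
Y(-47) + l(-96) = (-5/2 + (-47)² + 16/(-47) + 32*(-47)) + 13 = (-5/2 + 2209 + 16*(-1/47) - 1504) + 13 = (-5/2 + 2209 - 16/47 - 1504) + 13 = 66003/94 + 13 = 67225/94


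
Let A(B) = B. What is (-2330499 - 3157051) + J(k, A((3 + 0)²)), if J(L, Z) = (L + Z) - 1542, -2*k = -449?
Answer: -10977717/2 ≈ -5.4889e+6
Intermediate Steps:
k = 449/2 (k = -½*(-449) = 449/2 ≈ 224.50)
J(L, Z) = -1542 + L + Z
(-2330499 - 3157051) + J(k, A((3 + 0)²)) = (-2330499 - 3157051) + (-1542 + 449/2 + (3 + 0)²) = -5487550 + (-1542 + 449/2 + 3²) = -5487550 + (-1542 + 449/2 + 9) = -5487550 - 2617/2 = -10977717/2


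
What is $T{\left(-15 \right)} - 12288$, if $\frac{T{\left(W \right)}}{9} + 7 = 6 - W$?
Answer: $-12162$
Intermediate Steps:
$T{\left(W \right)} = -9 - 9 W$ ($T{\left(W \right)} = -63 + 9 \left(6 - W\right) = -63 - \left(-54 + 9 W\right) = -9 - 9 W$)
$T{\left(-15 \right)} - 12288 = \left(-9 - -135\right) - 12288 = \left(-9 + 135\right) - 12288 = 126 - 12288 = -12162$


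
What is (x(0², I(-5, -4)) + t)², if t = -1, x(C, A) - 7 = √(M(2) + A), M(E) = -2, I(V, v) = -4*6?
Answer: (6 + I*√26)² ≈ 10.0 + 61.188*I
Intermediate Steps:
I(V, v) = -24
x(C, A) = 7 + √(-2 + A)
(x(0², I(-5, -4)) + t)² = ((7 + √(-2 - 24)) - 1)² = ((7 + √(-26)) - 1)² = ((7 + I*√26) - 1)² = (6 + I*√26)²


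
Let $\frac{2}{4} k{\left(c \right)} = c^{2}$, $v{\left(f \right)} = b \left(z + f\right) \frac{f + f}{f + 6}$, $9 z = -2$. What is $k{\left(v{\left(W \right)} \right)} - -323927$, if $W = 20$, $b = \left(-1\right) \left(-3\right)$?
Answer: $\frac{518040167}{1521} \approx 3.4059 \cdot 10^{5}$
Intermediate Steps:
$z = - \frac{2}{9}$ ($z = \frac{1}{9} \left(-2\right) = - \frac{2}{9} \approx -0.22222$)
$b = 3$
$v{\left(f \right)} = \frac{2 f \left(- \frac{2}{3} + 3 f\right)}{6 + f}$ ($v{\left(f \right)} = 3 \left(- \frac{2}{9} + f\right) \frac{f + f}{f + 6} = \left(- \frac{2}{3} + 3 f\right) \frac{2 f}{6 + f} = \frac{2 f \left(- \frac{2}{3} + 3 f\right)}{6 + f}$)
$k{\left(c \right)} = 2 c^{2}$
$k{\left(v{\left(W \right)} \right)} - -323927 = 2 \left(\frac{2}{3} \cdot 20 \frac{1}{6 + 20} \left(-2 + 9 \cdot 20\right)\right)^{2} - -323927 = 2 \left(\frac{2}{3} \cdot 20 \cdot \frac{1}{26} \left(-2 + 180\right)\right)^{2} + 323927 = 2 \left(\frac{2}{3} \cdot 20 \cdot \frac{1}{26} \cdot 178\right)^{2} + 323927 = 2 \left(\frac{3560}{39}\right)^{2} + 323927 = 2 \cdot \frac{12673600}{1521} + 323927 = \frac{25347200}{1521} + 323927 = \frac{518040167}{1521}$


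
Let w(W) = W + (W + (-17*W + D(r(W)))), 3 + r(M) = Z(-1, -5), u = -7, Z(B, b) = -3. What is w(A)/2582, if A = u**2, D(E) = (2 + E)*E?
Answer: -711/2582 ≈ -0.27537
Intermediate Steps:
r(M) = -6 (r(M) = -3 - 3 = -6)
D(E) = E*(2 + E)
A = 49 (A = (-7)**2 = 49)
w(W) = 24 - 15*W (w(W) = W + (W + (-17*W - 6*(2 - 6))) = W + (W + (-17*W - 6*(-4))) = W + (W + (-17*W + 24)) = W + (W + (24 - 17*W)) = W + (24 - 16*W) = 24 - 15*W)
w(A)/2582 = (24 - 15*49)/2582 = (24 - 735)*(1/2582) = -711*1/2582 = -711/2582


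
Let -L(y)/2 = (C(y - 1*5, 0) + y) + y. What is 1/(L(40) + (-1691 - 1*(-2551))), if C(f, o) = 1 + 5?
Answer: 1/688 ≈ 0.0014535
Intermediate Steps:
C(f, o) = 6
L(y) = -12 - 4*y (L(y) = -2*((6 + y) + y) = -2*(6 + 2*y) = -12 - 4*y)
1/(L(40) + (-1691 - 1*(-2551))) = 1/((-12 - 4*40) + (-1691 - 1*(-2551))) = 1/((-12 - 160) + (-1691 + 2551)) = 1/(-172 + 860) = 1/688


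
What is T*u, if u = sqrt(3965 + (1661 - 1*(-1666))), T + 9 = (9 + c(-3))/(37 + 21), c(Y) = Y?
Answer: -516*sqrt(1823)/29 ≈ -759.71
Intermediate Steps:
T = -258/29 (T = -9 + (9 - 3)/(37 + 21) = -9 + 6/58 = -9 + 6*(1/58) = -9 + 3/29 = -258/29 ≈ -8.8965)
u = 2*sqrt(1823) (u = sqrt(3965 + (1661 + 1666)) = sqrt(3965 + 3327) = sqrt(7292) = 2*sqrt(1823) ≈ 85.393)
T*u = -516*sqrt(1823)/29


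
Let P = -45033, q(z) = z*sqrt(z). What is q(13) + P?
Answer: -45033 + 13*sqrt(13) ≈ -44986.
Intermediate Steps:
q(z) = z**(3/2)
q(13) + P = 13**(3/2) - 45033 = 13*sqrt(13) - 45033 = -45033 + 13*sqrt(13)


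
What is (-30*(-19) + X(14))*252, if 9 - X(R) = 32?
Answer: 137844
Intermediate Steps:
X(R) = -23 (X(R) = 9 - 1*32 = 9 - 32 = -23)
(-30*(-19) + X(14))*252 = (-30*(-19) - 23)*252 = (570 - 23)*252 = 547*252 = 137844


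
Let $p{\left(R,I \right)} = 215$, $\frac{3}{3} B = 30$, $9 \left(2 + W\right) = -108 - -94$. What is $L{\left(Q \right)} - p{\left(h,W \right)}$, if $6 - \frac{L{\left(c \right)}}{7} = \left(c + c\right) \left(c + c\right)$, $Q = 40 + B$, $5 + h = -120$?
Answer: $-137373$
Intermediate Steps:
$h = -125$ ($h = -5 - 120 = -125$)
$W = - \frac{32}{9}$ ($W = -2 + \frac{-108 - -94}{9} = -2 + \frac{-108 + 94}{9} = -2 + \frac{1}{9} \left(-14\right) = -2 - \frac{14}{9} = - \frac{32}{9} \approx -3.5556$)
$B = 30$
$Q = 70$ ($Q = 40 + 30 = 70$)
$L{\left(c \right)} = 42 - 28 c^{2}$ ($L{\left(c \right)} = 42 - 7 \left(c + c\right) \left(c + c\right) = 42 - 7 \cdot 2 c 2 c = 42 - 7 \cdot 4 c^{2} = 42 - 28 c^{2}$)
$L{\left(Q \right)} - p{\left(h,W \right)} = \left(42 - 28 \cdot 70^{2}\right) - 215 = \left(42 - 137200\right) - 215 = -137158 - 215 = -137373$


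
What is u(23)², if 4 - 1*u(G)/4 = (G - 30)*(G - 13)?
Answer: 87616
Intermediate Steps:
u(G) = 16 - 4*(-30 + G)*(-13 + G) (u(G) = 16 - 4*(G - 30)*(G - 13) = 16 - 4*(-30 + G)*(-13 + G))
u(23)² = (-1544 - 4*23² + 172*23)² = (-1544 - 4*529 + 3956)² = (-1544 - 2116 + 3956)² = 296² = 87616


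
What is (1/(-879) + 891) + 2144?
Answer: 2667764/879 ≈ 3035.0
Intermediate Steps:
(1/(-879) + 891) + 2144 = (-1/879 + 891) + 2144 = 783188/879 + 2144 = 2667764/879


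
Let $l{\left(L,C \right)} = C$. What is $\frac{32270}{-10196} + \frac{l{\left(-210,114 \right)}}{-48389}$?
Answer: $- \frac{781337687}{246687122} \approx -3.1673$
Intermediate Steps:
$\frac{32270}{-10196} + \frac{l{\left(-210,114 \right)}}{-48389} = \frac{32270}{-10196} + \frac{114}{-48389} = 32270 \left(- \frac{1}{10196}\right) + 114 \left(- \frac{1}{48389}\right) = - \frac{16135}{5098} - \frac{114}{48389} = - \frac{781337687}{246687122}$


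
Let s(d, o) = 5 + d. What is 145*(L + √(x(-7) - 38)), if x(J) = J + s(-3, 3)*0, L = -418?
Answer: -60610 + 435*I*√5 ≈ -60610.0 + 972.69*I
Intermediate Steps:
x(J) = J (x(J) = J + (5 - 3)*0 = J + 2*0 = J + 0 = J)
145*(L + √(x(-7) - 38)) = 145*(-418 + √(-7 - 38)) = 145*(-418 + √(-45)) = 145*(-418 + 3*I*√5) = -60610 + 435*I*√5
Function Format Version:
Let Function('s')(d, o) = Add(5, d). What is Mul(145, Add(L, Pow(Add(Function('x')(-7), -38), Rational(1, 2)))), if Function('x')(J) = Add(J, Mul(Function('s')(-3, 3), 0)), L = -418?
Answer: Add(-60610, Mul(435, I, Pow(5, Rational(1, 2)))) ≈ Add(-60610., Mul(972.69, I))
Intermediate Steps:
Function('x')(J) = J (Function('x')(J) = Add(J, Mul(Add(5, -3), 0)) = Add(J, Mul(2, 0)) = Add(J, 0) = J)
Mul(145, Add(L, Pow(Add(Function('x')(-7), -38), Rational(1, 2)))) = Mul(145, Add(-418, Pow(Add(-7, -38), Rational(1, 2)))) = Mul(145, Add(-418, Pow(-45, Rational(1, 2)))) = Mul(145, Add(-418, Mul(3, I, Pow(5, Rational(1, 2))))) = Add(-60610, Mul(435, I, Pow(5, Rational(1, 2))))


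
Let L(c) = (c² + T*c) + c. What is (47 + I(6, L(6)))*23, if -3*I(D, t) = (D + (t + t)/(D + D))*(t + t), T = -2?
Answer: -3979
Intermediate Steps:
L(c) = c² - c (L(c) = (c² - 2*c) + c = c² - c)
I(D, t) = -2*t*(D + t/D)/3 (I(D, t) = -(D + (t + t)/(D + D))*(t + t)/3 = -(D + (2*t)/((2*D)))*2*t/3 = -(D + (2*t)*(1/(2*D)))*2*t/3 = -(D + t/D)*2*t/3 = -2*t*(D + t/D)/3)
(47 + I(6, L(6)))*23 = (47 - ⅔*6*(-1 + 6)*(6*(-1 + 6) + 6²)/6)*23 = (47 - ⅔*6*5*⅙*(6*5 + 36))*23 = (47 - ⅔*30*⅙*(30 + 36))*23 = (47 - ⅔*30*⅙*66)*23 = (47 - 220)*23 = -173*23 = -3979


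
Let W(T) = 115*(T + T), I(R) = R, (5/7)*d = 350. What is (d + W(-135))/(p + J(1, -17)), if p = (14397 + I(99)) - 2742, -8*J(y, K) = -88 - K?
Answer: -244480/94103 ≈ -2.5980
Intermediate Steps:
d = 490 (d = (7/5)*350 = 490)
J(y, K) = 11 + K/8 (J(y, K) = -(-88 - K)/8 = 11 + K/8)
p = 11754 (p = (14397 + 99) - 2742 = 14496 - 2742 = 11754)
W(T) = 230*T (W(T) = 115*(2*T) = 230*T)
(d + W(-135))/(p + J(1, -17)) = (490 + 230*(-135))/(11754 + (11 + (1/8)*(-17))) = (490 - 31050)/(11754 + (11 - 17/8)) = -30560/(11754 + 71/8) = -30560/94103/8 = -30560*8/94103 = -244480/94103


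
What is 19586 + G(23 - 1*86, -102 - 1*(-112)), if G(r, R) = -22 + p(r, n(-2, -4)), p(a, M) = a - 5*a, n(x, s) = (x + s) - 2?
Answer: 19816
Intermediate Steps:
n(x, s) = -2 + s + x (n(x, s) = (s + x) - 2 = -2 + s + x)
p(a, M) = -4*a (p(a, M) = a - 5*a = -4*a)
G(r, R) = -22 - 4*r
19586 + G(23 - 1*86, -102 - 1*(-112)) = 19586 + (-22 - 4*(23 - 1*86)) = 19586 + (-22 - 4*(23 - 86)) = 19586 + (-22 - 4*(-63)) = 19586 + (-22 + 252) = 19586 + 230 = 19816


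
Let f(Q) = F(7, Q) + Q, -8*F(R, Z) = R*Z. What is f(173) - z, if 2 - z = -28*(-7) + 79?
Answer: 2357/8 ≈ 294.63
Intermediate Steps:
F(R, Z) = -R*Z/8
z = -273 (z = 2 - (-28*(-7) + 79) = 2 - (196 + 79) = 2 - 1*275 = 2 - 275 = -273)
f(Q) = Q/8 (f(Q) = -1/8*7*Q + Q = -7*Q/8 + Q = Q/8)
f(173) - z = (1/8)*173 - 1*(-273) = 173/8 + 273 = 2357/8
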